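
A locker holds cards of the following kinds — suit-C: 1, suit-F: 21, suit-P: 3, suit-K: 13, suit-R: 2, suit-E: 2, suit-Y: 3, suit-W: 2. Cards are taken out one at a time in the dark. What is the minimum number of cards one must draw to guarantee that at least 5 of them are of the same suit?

22

By pigeonhole, the 8 suits are the holes; the cards drawn are the pigeons.
To avoid 5 of any one suit, the worst case takes at most 4 of each suit, or every card of a suit that has fewer than 4.
That gives 1 + 4 + 3 + 4 + 2 + 2 + 3 + 2 = 21 cards with no suit reaching 5.
The next card forces some suit to 5, so 21 + 1 = 22.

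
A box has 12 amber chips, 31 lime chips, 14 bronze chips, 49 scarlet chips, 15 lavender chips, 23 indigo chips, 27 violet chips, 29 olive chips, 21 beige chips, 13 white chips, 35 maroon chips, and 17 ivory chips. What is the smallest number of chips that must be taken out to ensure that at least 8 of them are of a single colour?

An adversary could hand out at most 7 chips per colour: 7 + 7 + 7 + 7 + 7 + 7 + 7 + 7 + 7 + 7 + 7 + 7 = 84 chips and still no colour has 8.
One more chip lands in a colour already at 7, so 85 draws are enough and 84 are not.

85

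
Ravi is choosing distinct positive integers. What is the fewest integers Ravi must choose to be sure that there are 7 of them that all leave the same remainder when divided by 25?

The 25 residue classes mod 25 are the pigeonholes.
With 150 integers one could put 6 in each residue class and have no class reach 7.
The 151st integer pushes some class to 7, so 25·6 + 1 = 151.

151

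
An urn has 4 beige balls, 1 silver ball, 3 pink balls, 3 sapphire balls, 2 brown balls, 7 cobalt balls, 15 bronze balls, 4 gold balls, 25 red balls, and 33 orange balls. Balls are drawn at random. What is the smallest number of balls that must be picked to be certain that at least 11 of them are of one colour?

55

By the pigeonhole principle, the 10 colours are the holes; the balls drawn are the pigeons.
To avoid 11 of any one colour, the worst case takes at most 10 of each colour, or every ball of a colour that has fewer than 10.
That gives 4 + 1 + 3 + 3 + 2 + 7 + 10 + 4 + 10 + 10 = 54 balls with no colour reaching 11.
The next ball forces some colour to 11, so 54 + 1 = 55.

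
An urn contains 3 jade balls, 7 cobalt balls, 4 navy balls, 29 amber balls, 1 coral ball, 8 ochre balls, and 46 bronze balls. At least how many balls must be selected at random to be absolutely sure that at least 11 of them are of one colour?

44

Put each drawn ball into a box by colour. The largest draw with every box below 11 takes min(count, 10) from each colour; colours with fewer than 10 contribute all they have.
Σ min(cᵢ, 10) = 3 + 7 + 4 + 10 + 1 + 8 + 10 = 43.
Draw number 43 + 1 = 44 must push one box to 11.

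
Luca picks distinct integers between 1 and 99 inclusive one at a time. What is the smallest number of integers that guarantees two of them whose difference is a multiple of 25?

26

Integers whose pairwise differences are multiples of 25 are exactly those sharing a remainder mod 25. The 25 residue classes mod 25 are the pigeonholes.
With 25 integers one could put 1 in each residue class and have no class reach 2.
The 26th integer pushes some class to 2, so 25·1 + 1 = 26.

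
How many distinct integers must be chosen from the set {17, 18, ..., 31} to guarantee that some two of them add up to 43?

A set avoiding the sum 43 can contain at most one of each pair {x, 43−x}, plus the 5 elements whose complement lies outside the range.
The integers 22, …, 31 (10 of them) are such a set: any two sum to at least 22+23 = 45 > 43.
Any 11th integer completes one of the 5 pairs, so 11 choices force a sum of 43.

11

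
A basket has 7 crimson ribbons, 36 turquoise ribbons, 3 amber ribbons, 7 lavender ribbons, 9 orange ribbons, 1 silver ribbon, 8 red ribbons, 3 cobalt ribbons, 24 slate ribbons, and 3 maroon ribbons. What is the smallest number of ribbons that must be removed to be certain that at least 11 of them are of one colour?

62

Put each drawn ribbon into a box by colour. The largest draw with every box below 11 takes min(count, 10) from each colour; colours with fewer than 10 contribute all they have.
Σ min(cᵢ, 10) = 7 + 10 + 3 + 7 + 9 + 1 + 8 + 3 + 10 + 3 = 61.
Draw number 61 + 1 = 62 must push one box to 11.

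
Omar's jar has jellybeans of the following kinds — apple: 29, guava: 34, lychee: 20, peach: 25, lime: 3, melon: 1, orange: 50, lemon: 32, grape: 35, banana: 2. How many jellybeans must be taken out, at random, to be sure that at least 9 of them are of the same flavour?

63

Pigeonhole: the 10 flavours are the holes; the jellybeans drawn are the pigeons.
To avoid 9 of any one flavour, the worst case takes at most 8 of each flavour, or every jellybean of a flavour that has fewer than 8.
That gives 8 + 8 + 8 + 8 + 3 + 1 + 8 + 8 + 8 + 2 = 62 jellybeans with no flavour reaching 9.
The next jellybean forces some flavour to 9, so 62 + 1 = 63.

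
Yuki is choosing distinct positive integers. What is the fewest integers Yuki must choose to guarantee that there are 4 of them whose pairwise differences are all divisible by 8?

25

Integers whose pairwise differences are multiples of 8 are exactly those sharing a remainder mod 8. By pigeonhole, the 8 residue classes mod 8 are the pigeonholes.
With 24 integers one could put 3 in each residue class and have no class reach 4.
The 25th integer pushes some class to 4, so 8·3 + 1 = 25.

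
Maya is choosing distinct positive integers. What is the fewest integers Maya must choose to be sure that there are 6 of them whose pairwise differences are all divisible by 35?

Integers whose pairwise differences are multiples of 35 are exactly those sharing a remainder mod 35. By pigeonhole, the 35 residue classes mod 35 are the pigeonholes.
With 175 integers one could put 5 in each residue class and have no class reach 6.
The 176th integer pushes some class to 6, so 35·5 + 1 = 176.

176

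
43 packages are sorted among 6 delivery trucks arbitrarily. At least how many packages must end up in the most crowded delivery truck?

8

By the pigeonhole principle, the 6 delivery trucks are the holes and the 43 packages are the pigeons.
If every delivery truck held at most 7 packages, the total would be at most 6 × 7 = 42, which is less than 43.
So some delivery truck holds at least ⌈43/6⌉ = 8 packages.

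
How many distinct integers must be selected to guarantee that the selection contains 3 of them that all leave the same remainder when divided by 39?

The 39 residue classes mod 39 are the pigeonholes.
With 78 integers one could put 2 in each residue class and have no class reach 3.
The 79th integer pushes some class to 3, so 39·2 + 1 = 79.

79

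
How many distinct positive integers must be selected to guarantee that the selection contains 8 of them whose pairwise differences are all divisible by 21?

Integers whose pairwise differences are multiples of 21 are exactly those sharing a remainder mod 21. The 21 residue classes mod 21 are the pigeonholes.
With 147 integers one could put 7 in each residue class and have no class reach 8.
The 148th integer pushes some class to 8, so 21·7 + 1 = 148.

148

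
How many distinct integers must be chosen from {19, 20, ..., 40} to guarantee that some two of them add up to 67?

16

Group the elements by complementary pair {x, 67−x}: {27,40}, {28,39}, {29,38}, …, giving 7 two-element pairs and 8 integers whose partner 67−x falls outside [19,40].
Treating each of those 15 groups as a pigeonhole, one can pick one integer per group — 15 integers — with no two summing to 67.
The 16th integer lands in an occupied pair, forcing a sum of 67.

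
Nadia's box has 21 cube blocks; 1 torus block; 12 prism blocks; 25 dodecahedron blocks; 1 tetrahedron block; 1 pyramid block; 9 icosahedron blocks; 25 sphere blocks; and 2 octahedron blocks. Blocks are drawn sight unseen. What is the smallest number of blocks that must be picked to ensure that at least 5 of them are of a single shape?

By the pigeonhole principle, the 9 shapes are the holes; the blocks drawn are the pigeons.
To avoid 5 of any one shape, the worst case takes at most 4 of each shape, or every block of a shape that has fewer than 4.
That gives 4 + 1 + 4 + 4 + 1 + 1 + 4 + 4 + 2 = 25 blocks with no shape reaching 5.
The next block forces some shape to 5, so 25 + 1 = 26.

26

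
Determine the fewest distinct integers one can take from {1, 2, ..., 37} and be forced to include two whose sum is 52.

27

A set avoiding the sum 52 can contain at most one of each pair {x, 52−x}, plus the 15 elements whose complement lies outside the range or equal to its own complement.
The integers 1, …, 26 (26 of them) are such a set: any two sum to at least 1+2 = 3 and at most 25+26 = 51 < 52.
By pigeonhole, any 27th integer completes one of the 11 pairs, so 27 choices force a sum of 52.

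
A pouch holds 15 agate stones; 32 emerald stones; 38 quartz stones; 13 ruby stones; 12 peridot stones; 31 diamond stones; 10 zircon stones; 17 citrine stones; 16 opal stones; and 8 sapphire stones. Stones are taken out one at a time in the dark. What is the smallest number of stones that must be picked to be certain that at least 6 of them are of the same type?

51

An adversary could hand out at most 5 stones per type: 5 + 5 + 5 + 5 + 5 + 5 + 5 + 5 + 5 + 5 = 50 stones and still no type has 6.
By pigeonhole, one more stone lands in a type already at 5, so 51 draws are enough and 50 are not.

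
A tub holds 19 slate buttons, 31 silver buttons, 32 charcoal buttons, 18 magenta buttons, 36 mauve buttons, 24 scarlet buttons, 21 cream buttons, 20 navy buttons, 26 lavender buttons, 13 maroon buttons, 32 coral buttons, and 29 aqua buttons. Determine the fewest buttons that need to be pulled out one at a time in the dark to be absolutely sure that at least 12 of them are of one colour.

The 12 colours are the holes; the buttons drawn are the pigeons.
To avoid 12 of any one colour, the worst case takes at most 11 of each colour.
That gives 11 + 11 + 11 + 11 + 11 + 11 + 11 + 11 + 11 + 11 + 11 + 11 = 132 buttons with no colour reaching 12.
The next button forces some colour to 12, so 132 + 1 = 133.

133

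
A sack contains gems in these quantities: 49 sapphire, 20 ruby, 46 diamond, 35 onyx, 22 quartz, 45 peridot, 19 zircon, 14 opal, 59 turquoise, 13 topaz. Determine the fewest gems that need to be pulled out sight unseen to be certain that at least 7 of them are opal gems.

In the worst case for collecting opal gems, every non-opal gem comes out first.
There are 49 + 20 + 46 + 35 + 22 + 45 + 19 + 59 + 13 = 308 non-opal gems altogether.
After those, each further gem must be opal, so 308 + 7 = 315 draws guarantee 7 opal gems.

315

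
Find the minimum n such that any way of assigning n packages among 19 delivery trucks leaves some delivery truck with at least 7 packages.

115

With 114 packages one could put exactly 6 in each of the 19 delivery trucks, and no delivery truck would reach 7.
One more package must land in a delivery truck that already has 6, giving it 7.
So 19 × 6 + 1 = 115 packages are required.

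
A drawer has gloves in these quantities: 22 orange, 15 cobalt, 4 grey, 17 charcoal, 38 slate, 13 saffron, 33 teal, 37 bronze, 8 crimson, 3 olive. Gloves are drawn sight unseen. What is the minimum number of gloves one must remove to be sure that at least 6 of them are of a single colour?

48

An adversary could hand out at most 5 gloves per colour (grey, olive run out sooner): 5 + 5 + 4 + 5 + 5 + 5 + 5 + 5 + 5 + 3 = 47 gloves and still no colour has 6.
One more glove lands in a colour already at 5, so 48 draws are enough and 47 are not.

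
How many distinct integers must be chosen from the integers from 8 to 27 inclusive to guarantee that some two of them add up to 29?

A set avoiding the sum 29 can contain at most one of each pair {x, 29−x}, plus the 6 elements whose complement lies outside the range.
The integers 15, …, 27 (13 of them) are such a set: any two sum to at least 15+16 = 31 > 29.
Any 14th integer completes one of the 7 pairs, so 14 choices force a sum of 29.

14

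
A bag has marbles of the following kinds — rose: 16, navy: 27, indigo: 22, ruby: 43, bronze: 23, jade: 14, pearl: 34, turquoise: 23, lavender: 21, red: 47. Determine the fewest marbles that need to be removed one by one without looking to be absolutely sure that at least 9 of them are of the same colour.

81

By the pigeonhole principle, put each drawn marble into a box by colour. The largest draw with every box below 9 takes min(count, 8) from each colour.
Σ min(cᵢ, 8) = 8 + 8 + 8 + 8 + 8 + 8 + 8 + 8 + 8 + 8 = 80.
Draw number 80 + 1 = 81 must push one box to 9.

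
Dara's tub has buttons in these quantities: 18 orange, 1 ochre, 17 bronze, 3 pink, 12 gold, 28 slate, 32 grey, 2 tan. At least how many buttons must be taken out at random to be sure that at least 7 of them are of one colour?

37

Put each drawn button into a box by colour. The largest draw with every box below 7 takes min(count, 6) from each colour; colours with fewer than 6 contribute all they have.
Σ min(cᵢ, 6) = 6 + 1 + 6 + 3 + 6 + 6 + 6 + 2 = 36.
Draw number 36 + 1 = 37 must push one box to 7.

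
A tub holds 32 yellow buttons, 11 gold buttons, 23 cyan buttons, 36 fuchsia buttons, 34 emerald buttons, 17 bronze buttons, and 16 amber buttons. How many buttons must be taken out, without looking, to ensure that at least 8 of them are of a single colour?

An adversary could hand out at most 7 buttons per colour: 7 + 7 + 7 + 7 + 7 + 7 + 7 = 49 buttons and still no colour has 8.
By the pigeonhole principle, one more button lands in a colour already at 7, so 50 draws are enough and 49 are not.

50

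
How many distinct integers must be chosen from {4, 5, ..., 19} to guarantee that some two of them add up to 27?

11

Group the elements by complementary pair {x, 27−x}: {8,19}, {9,18}, {10,17}, …, giving 6 two-element pairs and 4 integers whose partner 27−x falls outside [4,19].
Pigeonhole: treating each of those 10 groups as a pigeonhole, one can pick one integer per group — 10 integers — with no two summing to 27.
The 11th integer lands in an occupied pair, forcing a sum of 27.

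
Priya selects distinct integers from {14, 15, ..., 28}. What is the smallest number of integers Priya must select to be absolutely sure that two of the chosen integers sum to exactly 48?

12

Two chosen integers sum to 48 exactly when both halves of some pair {x, 48−x} with 20 ≤ x ≤ 48−x ≤ 28 are chosen — 4 such pairs.
The remaining 7 elements (those with no distinct partner in range) can never complete a 48-sum, so the worst case takes all of them and one from each pair: 7 + 4 = 11.
Pigeonhole: the 12th integer has to be the second member of some pair, so 11 + 1 = 12.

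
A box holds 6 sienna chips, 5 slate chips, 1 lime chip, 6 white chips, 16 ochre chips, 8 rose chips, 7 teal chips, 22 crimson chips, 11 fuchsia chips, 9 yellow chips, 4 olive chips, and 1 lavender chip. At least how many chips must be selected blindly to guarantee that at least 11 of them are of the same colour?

An adversary could hand out at most 10 chips per colour (9 colours run out sooner): 6 + 5 + 1 + 6 + 10 + 8 + 7 + 10 + 10 + 9 + 4 + 1 = 77 chips and still no colour has 11.
Pigeonhole: one more chip lands in a colour already at 10, so 78 draws are enough and 77 are not.

78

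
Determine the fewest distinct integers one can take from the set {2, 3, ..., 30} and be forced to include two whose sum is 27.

A set avoiding the sum 27 can contain at most one of each pair {x, 27−x}, plus the 5 elements whose complement lies outside the range.
The integers 14, …, 30 (17 of them) are such a set: any two sum to at least 14+15 = 29 > 27.
Any 18th integer completes one of the 12 pairs, so 18 choices force a sum of 27.

18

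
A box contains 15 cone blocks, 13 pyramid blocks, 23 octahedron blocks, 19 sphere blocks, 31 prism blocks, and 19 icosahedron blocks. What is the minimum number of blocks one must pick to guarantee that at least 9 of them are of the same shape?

An adversary could hand out at most 8 blocks per shape: 8 + 8 + 8 + 8 + 8 + 8 = 48 blocks and still no shape has 9.
By the pigeonhole principle, one more block lands in a shape already at 8, so 49 draws are enough and 48 are not.

49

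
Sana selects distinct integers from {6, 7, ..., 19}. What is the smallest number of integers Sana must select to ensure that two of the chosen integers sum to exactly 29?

Group the elements by complementary pair {x, 29−x}: {10,19}, {11,18}, {12,17}, …, giving 5 two-element pairs and 4 integers whose partner 29−x falls outside [6,19].
Treating each of those 9 groups as a pigeonhole, one can pick one integer per group — 9 integers — with no two summing to 29.
The 10th integer lands in an occupied pair, forcing a sum of 29.

10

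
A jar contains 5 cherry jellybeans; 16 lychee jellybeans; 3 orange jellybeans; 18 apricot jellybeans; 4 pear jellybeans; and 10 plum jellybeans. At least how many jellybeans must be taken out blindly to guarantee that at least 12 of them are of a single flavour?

An adversary could hand out at most 11 jellybeans per flavour (4 flavours run out sooner): 5 + 11 + 3 + 11 + 4 + 10 = 44 jellybeans and still no flavour has 12.
By pigeonhole, one more jellybean lands in a flavour already at 11, so 45 draws are enough and 44 are not.

45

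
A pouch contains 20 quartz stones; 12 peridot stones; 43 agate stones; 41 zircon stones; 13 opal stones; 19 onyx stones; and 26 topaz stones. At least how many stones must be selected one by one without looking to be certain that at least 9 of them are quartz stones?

163

In the worst case for collecting quartz stones, every non-quartz stone comes out first.
There are 12 + 43 + 41 + 13 + 19 + 26 = 154 non-quartz stones altogether.
After those, each further stone must be quartz, so 154 + 9 = 163 draws guarantee 9 quartz stones.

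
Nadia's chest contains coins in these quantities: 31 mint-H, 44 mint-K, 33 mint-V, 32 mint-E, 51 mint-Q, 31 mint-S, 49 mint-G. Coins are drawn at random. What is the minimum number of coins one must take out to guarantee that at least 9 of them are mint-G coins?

231

In the worst case for collecting mint-G coins, every non-mint-G coin comes out first.
There are 31 + 44 + 33 + 32 + 51 + 31 = 222 non-mint-G coins altogether.
After those, each further coin must be mint-G, so 222 + 9 = 231 draws guarantee 9 mint-G coins.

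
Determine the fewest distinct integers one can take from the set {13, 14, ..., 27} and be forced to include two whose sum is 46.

Two chosen integers sum to 46 exactly when both halves of some pair {x, 46−x} with 19 ≤ x ≤ 46−x ≤ 27 are chosen — 4 such pairs.
The remaining 7 elements (those with no distinct partner in range) can never complete a 46-sum, so the worst case takes all of them and one from each pair: 7 + 4 = 11.
The 12th integer has to be the second member of some pair, so 11 + 1 = 12.

12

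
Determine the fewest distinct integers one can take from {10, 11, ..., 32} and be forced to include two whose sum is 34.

Group the elements by complementary pair {x, 34−x}: {10,24}, {11,23}, {12,22}, …, giving 7 two-element pairs, the single value 17 (it cannot pair with itself since the integers are distinct), and 8 integers whose partner 34−x falls outside [10,32].
Treating each of those 16 groups as a pigeonhole, one can pick one integer per group — 16 integers — with no two summing to 34.
The 17th integer lands in an occupied pair, forcing a sum of 34.

17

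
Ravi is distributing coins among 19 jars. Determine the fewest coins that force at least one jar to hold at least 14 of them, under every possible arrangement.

With 247 coins one could put exactly 13 in each of the 19 jars, and no jar would reach 14.
One more coin must land in a jar that already has 13, giving it 14.
So 19 × 13 + 1 = 248 coins are required.

248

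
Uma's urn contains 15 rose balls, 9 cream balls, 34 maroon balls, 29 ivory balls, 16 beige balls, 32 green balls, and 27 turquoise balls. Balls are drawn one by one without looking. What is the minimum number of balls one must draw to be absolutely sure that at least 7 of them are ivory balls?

140

In the worst case for collecting ivory balls, every non-ivory ball comes out first.
There are 15 + 9 + 34 + 16 + 32 + 27 = 133 non-ivory balls altogether.
After those, each further ball must be ivory, so 133 + 7 = 140 draws guarantee 7 ivory balls.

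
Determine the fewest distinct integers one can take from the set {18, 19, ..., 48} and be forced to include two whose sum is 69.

A set avoiding the sum 69 can contain at most one of each pair {x, 69−x}, plus the 3 elements whose complement lies outside the range.
The integers 18, …, 34 (17 of them) are such a set: any two sum to at least 18+19 = 37 and at most 33+34 = 67 < 69.
Any 18th integer completes one of the 14 pairs, so 18 choices force a sum of 69.

18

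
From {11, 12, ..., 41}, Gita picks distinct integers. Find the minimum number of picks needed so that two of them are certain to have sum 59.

20

A set avoiding the sum 59 can contain at most one of each pair {x, 59−x}, plus the 7 elements whose complement lies outside the range.
The integers 11, …, 29 (19 of them) are such a set: any two sum to at least 11+12 = 23 and at most 28+29 = 57 < 59.
By pigeonhole, any 20th integer completes one of the 12 pairs, so 20 choices force a sum of 59.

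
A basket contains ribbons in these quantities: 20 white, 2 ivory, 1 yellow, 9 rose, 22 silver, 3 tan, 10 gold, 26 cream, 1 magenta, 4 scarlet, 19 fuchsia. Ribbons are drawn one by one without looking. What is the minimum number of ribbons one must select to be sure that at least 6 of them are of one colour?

42

An adversary could hand out at most 5 ribbons per colour (5 colours run out sooner): 5 + 2 + 1 + 5 + 5 + 3 + 5 + 5 + 1 + 4 + 5 = 41 ribbons and still no colour has 6.
One more ribbon lands in a colour already at 5, so 42 draws are enough and 41 are not.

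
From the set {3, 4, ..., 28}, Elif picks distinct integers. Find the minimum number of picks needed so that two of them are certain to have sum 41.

A set avoiding the sum 41 can contain at most one of each pair {x, 41−x}, plus the 10 elements whose complement lies outside the range.
The integers 3, …, 20 (18 of them) are such a set: any two sum to at least 3+4 = 7 and at most 19+20 = 39 < 41.
Any 19th integer completes one of the 8 pairs, so 19 choices force a sum of 41.

19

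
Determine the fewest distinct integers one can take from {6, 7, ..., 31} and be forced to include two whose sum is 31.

A set avoiding the sum 31 can contain at most one of each pair {x, 31−x}, plus the 6 elements whose complement lies outside the range.
The integers 16, …, 31 (16 of them) are such a set: any two sum to at least 16+17 = 33 > 31.
Any 17th integer completes one of the 10 pairs, so 17 choices force a sum of 31.

17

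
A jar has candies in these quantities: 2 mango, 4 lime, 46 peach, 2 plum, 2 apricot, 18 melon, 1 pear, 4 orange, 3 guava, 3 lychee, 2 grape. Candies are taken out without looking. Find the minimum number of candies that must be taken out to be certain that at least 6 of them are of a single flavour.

An adversary could hand out at most 5 candies per flavour (9 flavours run out sooner): 2 + 4 + 5 + 2 + 2 + 5 + 1 + 4 + 3 + 3 + 2 = 33 candies and still no flavour has 6.
One more candy lands in a flavour already at 5, so 34 draws are enough and 33 are not.

34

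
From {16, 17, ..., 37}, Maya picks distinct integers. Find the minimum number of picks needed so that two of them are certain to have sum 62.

Group the elements by complementary pair {x, 62−x}: {25,37}, {26,36}, {27,35}, …, giving 6 two-element pairs, the single value 31 (it cannot pair with itself since the integers are distinct), and 9 integers whose partner 62−x falls outside [16,37].
Treating each of those 16 groups as a pigeonhole, one can pick one integer per group — 16 integers — with no two summing to 62.
The 17th integer lands in an occupied pair, forcing a sum of 62.

17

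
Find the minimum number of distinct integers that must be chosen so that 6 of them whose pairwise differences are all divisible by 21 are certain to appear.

Integers whose pairwise differences are multiples of 21 are exactly those sharing a remainder mod 21. By pigeonhole, the 21 residue classes mod 21 are the pigeonholes.
With 105 integers one could put 5 in each residue class and have no class reach 6.
The 106th integer pushes some class to 6, so 21·5 + 1 = 106.

106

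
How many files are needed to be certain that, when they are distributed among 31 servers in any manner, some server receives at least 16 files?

With 465 files one could put exactly 15 in each of the 31 servers, and no server would reach 16.
One more file must land in a server that already has 15, giving it 16.
So 31 × 15 + 1 = 466 files are required.

466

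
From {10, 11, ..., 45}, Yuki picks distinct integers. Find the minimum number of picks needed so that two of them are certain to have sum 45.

Two chosen integers sum to 45 exactly when both halves of some pair {x, 45−x} with 10 ≤ x ≤ 45−x ≤ 35 are chosen — 13 such pairs.
The remaining 10 elements (those with no distinct partner in range) can never complete a 45-sum, so the worst case takes all of them and one from each pair: 10 + 13 = 23.
The 24th integer has to be the second member of some pair, so 23 + 1 = 24.

24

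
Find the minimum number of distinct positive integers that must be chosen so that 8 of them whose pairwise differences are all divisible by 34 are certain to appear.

Integers whose pairwise differences are multiples of 34 are exactly those sharing a remainder mod 34. The 34 residue classes mod 34 are the pigeonholes.
With 238 integers one could put 7 in each residue class and have no class reach 8.
The 239th integer pushes some class to 8, so 34·7 + 1 = 239.

239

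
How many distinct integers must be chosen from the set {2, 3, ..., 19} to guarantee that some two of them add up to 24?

A set avoiding the sum 24 can contain at most one of each pair {x, 24−x}, plus the 4 elements whose complement lies outside the range or equal to its own complement.
The integers 2, …, 12 (11 of them) are such a set: any two sum to at least 2+3 = 5 and at most 11+12 = 23 < 24.
Any 12th integer completes one of the 7 pairs, so 12 choices force a sum of 24.

12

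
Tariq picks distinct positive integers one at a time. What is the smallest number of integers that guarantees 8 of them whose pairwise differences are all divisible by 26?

183

Integers whose pairwise differences are multiples of 26 are exactly those sharing a remainder mod 26. Pigeonhole: the 26 residue classes mod 26 are the pigeonholes.
With 182 integers one could put 7 in each residue class and have no class reach 8.
The 183rd integer pushes some class to 8, so 26·7 + 1 = 183.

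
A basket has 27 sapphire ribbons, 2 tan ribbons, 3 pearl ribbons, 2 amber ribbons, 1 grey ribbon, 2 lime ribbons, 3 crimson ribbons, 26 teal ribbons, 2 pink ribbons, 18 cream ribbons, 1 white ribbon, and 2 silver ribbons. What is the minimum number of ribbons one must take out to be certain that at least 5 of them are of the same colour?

Put each drawn ribbon into a box by colour. The largest draw with every box below 5 takes min(count, 4) from each colour; colours with fewer than 4 contribute all they have.
Σ min(cᵢ, 4) = 4 + 2 + 3 + 2 + 1 + 2 + 3 + 4 + 2 + 4 + 1 + 2 = 30.
Draw number 30 + 1 = 31 must push one box to 5.

31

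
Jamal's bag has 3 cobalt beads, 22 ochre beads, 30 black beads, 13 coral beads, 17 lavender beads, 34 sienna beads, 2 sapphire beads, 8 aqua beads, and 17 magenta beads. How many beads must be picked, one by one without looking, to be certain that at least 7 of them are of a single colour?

By the pigeonhole principle, the 9 colours are the holes; the beads drawn are the pigeons.
To avoid 7 of any one colour, the worst case takes at most 6 of each colour, or every bead of a colour that has fewer than 6.
That gives 3 + 6 + 6 + 6 + 6 + 6 + 2 + 6 + 6 = 47 beads with no colour reaching 7.
The next bead forces some colour to 7, so 47 + 1 = 48.

48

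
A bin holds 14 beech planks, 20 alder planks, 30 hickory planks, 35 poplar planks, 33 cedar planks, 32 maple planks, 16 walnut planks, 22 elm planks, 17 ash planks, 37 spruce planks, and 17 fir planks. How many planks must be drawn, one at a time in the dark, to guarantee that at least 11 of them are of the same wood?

The 11 woods are the holes; the planks drawn are the pigeons.
To avoid 11 of any one wood, the worst case takes at most 10 of each wood.
That gives 10 + 10 + 10 + 10 + 10 + 10 + 10 + 10 + 10 + 10 + 10 = 110 planks with no wood reaching 11.
The next plank forces some wood to 11, so 110 + 1 = 111.

111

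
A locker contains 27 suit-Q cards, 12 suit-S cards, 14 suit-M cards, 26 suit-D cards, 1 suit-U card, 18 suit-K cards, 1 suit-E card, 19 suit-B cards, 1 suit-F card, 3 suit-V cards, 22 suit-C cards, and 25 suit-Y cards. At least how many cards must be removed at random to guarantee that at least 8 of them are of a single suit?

63

An adversary could hand out at most 7 cards per suit (4 suits run out sooner): 7 + 7 + 7 + 7 + 1 + 7 + 1 + 7 + 1 + 3 + 7 + 7 = 62 cards and still no suit has 8.
Pigeonhole: one more card lands in a suit already at 7, so 63 draws are enough and 62 are not.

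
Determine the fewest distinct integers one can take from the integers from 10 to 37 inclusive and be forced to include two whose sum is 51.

17

A set avoiding the sum 51 can contain at most one of each pair {x, 51−x}, plus the 4 elements whose complement lies outside the range.
The integers 10, …, 25 (16 of them) are such a set: any two sum to at least 10+11 = 21 and at most 24+25 = 49 < 51.
By the pigeonhole principle, any 17th integer completes one of the 12 pairs, so 17 choices force a sum of 51.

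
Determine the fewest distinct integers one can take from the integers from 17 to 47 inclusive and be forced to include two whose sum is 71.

Two chosen integers sum to 71 exactly when both halves of some pair {x, 71−x} with 24 ≤ x ≤ 71−x ≤ 47 are chosen — 12 such pairs.
The remaining 7 elements (those with no distinct partner in range) can never complete a 71-sum, so the worst case takes all of them and one from each pair: 7 + 12 = 19.
By the pigeonhole principle, the 20th integer has to be the second member of some pair, so 19 + 1 = 20.

20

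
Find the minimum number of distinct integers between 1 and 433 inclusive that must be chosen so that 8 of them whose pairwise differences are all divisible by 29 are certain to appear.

Integers whose pairwise differences are multiples of 29 are exactly those sharing a remainder mod 29. By the pigeonhole principle, the 29 residue classes mod 29 are the pigeonholes.
With 203 integers one could put 7 in each residue class and have no class reach 8.
The 204th integer pushes some class to 8, so 29·7 + 1 = 204.

204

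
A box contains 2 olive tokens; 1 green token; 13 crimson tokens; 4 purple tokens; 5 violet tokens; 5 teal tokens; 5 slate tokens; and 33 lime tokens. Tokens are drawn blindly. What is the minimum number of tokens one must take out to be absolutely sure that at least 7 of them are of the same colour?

The 8 colours are the holes; the tokens drawn are the pigeons.
To avoid 7 of any one colour, the worst case takes at most 6 of each colour, or every token of a colour that has fewer than 6.
That gives 2 + 1 + 6 + 4 + 5 + 5 + 5 + 6 = 34 tokens with no colour reaching 7.
The next token forces some colour to 7, so 34 + 1 = 35.

35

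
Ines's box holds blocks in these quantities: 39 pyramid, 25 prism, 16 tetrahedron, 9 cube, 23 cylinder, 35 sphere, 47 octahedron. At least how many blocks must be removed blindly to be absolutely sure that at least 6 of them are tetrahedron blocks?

184

In the worst case for collecting tetrahedron blocks, every non-tetrahedron block comes out first.
There are 39 + 25 + 9 + 23 + 35 + 47 = 178 non-tetrahedron blocks altogether.
After those, each further block must be tetrahedron, so 178 + 6 = 184 draws guarantee 6 tetrahedron blocks.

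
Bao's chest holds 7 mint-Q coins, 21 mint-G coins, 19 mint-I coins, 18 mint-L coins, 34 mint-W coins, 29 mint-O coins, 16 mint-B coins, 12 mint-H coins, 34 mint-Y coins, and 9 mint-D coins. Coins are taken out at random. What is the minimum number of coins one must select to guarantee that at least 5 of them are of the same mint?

An adversary could hand out at most 4 coins per mint: 4 + 4 + 4 + 4 + 4 + 4 + 4 + 4 + 4 + 4 = 40 coins and still no mint has 5.
By the pigeonhole principle, one more coin lands in a mint already at 4, so 41 draws are enough and 40 are not.

41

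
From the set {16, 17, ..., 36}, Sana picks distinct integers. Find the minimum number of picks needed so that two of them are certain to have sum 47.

A set avoiding the sum 47 can contain at most one of each pair {x, 47−x}, plus the 5 elements whose complement lies outside the range.
The integers 24, …, 36 (13 of them) are such a set: any two sum to at least 24+25 = 49 > 47.
Pigeonhole: any 14th integer completes one of the 8 pairs, so 14 choices force a sum of 47.

14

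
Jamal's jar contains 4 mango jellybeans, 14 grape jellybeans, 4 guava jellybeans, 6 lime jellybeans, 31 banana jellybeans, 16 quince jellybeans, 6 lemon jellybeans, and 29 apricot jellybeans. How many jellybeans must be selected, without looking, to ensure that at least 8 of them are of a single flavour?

An adversary could hand out at most 7 jellybeans per flavour (4 flavours run out sooner): 4 + 7 + 4 + 6 + 7 + 7 + 6 + 7 = 48 jellybeans and still no flavour has 8.
One more jellybean lands in a flavour already at 7, so 49 draws are enough and 48 are not.

49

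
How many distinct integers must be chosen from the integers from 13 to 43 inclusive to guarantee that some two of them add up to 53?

Group the elements by complementary pair {x, 53−x}: {13,40}, {14,39}, {15,38}, …, giving 14 two-element pairs and 3 integers whose partner 53−x falls outside [13,43].
Treating each of those 17 groups as a pigeonhole, one can pick one integer per group — 17 integers — with no two summing to 53.
The 18th integer lands in an occupied pair, forcing a sum of 53.

18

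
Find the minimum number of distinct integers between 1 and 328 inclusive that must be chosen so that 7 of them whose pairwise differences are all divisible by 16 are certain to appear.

97

Integers whose pairwise differences are multiples of 16 are exactly those sharing a remainder mod 16. By pigeonhole, the 16 residue classes mod 16 are the pigeonholes.
With 96 integers one could put 6 in each residue class and have no class reach 7.
The 97th integer pushes some class to 7, so 16·6 + 1 = 97.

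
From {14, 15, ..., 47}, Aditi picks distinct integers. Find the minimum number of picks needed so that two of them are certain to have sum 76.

26

Group the elements by complementary pair {x, 76−x}: {29,47}, {30,46}, {31,45}, …, giving 9 two-element pairs, the single value 38 (it cannot pair with itself since the integers are distinct), and 15 integers whose partner 76−x falls outside [14,47].
Treating each of those 25 groups as a pigeonhole, one can pick one integer per group — 25 integers — with no two summing to 76.
The 26th integer lands in an occupied pair, forcing a sum of 76.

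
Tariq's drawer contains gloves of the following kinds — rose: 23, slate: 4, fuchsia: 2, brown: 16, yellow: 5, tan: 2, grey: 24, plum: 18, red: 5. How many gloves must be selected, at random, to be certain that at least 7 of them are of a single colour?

43

By the pigeonhole principle, put each drawn glove into a box by colour. The largest draw with every box below 7 takes min(count, 6) from each colour; colours with fewer than 6 contribute all they have.
Σ min(cᵢ, 6) = 6 + 4 + 2 + 6 + 5 + 2 + 6 + 6 + 5 = 42.
Draw number 42 + 1 = 43 must push one box to 7.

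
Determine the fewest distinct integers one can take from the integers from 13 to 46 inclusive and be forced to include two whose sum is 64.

21

A set avoiding the sum 64 can contain at most one of each pair {x, 64−x}, plus the 6 elements whose complement lies outside the range or equal to its own complement.
The integers 13, …, 32 (20 of them) are such a set: any two sum to at least 13+14 = 27 and at most 31+32 = 63 < 64.
Pigeonhole: any 21st integer completes one of the 14 pairs, so 21 choices force a sum of 64.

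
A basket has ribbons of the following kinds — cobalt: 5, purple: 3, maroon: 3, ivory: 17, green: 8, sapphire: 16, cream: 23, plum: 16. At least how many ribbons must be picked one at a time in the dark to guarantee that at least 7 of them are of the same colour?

Put each drawn ribbon into a box by colour. The largest draw with every box below 7 takes min(count, 6) from each colour; colours with fewer than 6 contribute all they have.
Σ min(cᵢ, 6) = 5 + 3 + 3 + 6 + 6 + 6 + 6 + 6 = 41.
Draw number 41 + 1 = 42 must push one box to 7.

42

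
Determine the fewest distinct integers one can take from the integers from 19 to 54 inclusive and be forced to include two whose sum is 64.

24

Group the elements by complementary pair {x, 64−x}: {19,45}, {20,44}, {21,43}, …, giving 13 two-element pairs, the single value 32 (it cannot pair with itself since the integers are distinct), and 9 integers whose partner 64−x falls outside [19,54].
Treating each of those 23 groups as a pigeonhole, one can pick one integer per group — 23 integers — with no two summing to 64.
The 24th integer lands in an occupied pair, forcing a sum of 64.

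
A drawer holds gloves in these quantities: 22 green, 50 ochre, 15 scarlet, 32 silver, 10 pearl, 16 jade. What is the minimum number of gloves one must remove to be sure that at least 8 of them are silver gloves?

In the worst case for collecting silver gloves, every non-silver glove comes out first.
There are 22 + 50 + 15 + 10 + 16 = 113 non-silver gloves altogether.
After those, each further glove must be silver, so 113 + 8 = 121 draws guarantee 8 silver gloves.

121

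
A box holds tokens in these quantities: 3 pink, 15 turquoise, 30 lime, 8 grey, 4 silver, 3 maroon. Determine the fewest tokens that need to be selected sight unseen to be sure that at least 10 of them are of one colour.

Put each drawn token into a box by colour. The largest draw with every box below 10 takes min(count, 9) from each colour; colours with fewer than 9 contribute all they have.
Σ min(cᵢ, 9) = 3 + 9 + 9 + 8 + 4 + 3 = 36.
Draw number 36 + 1 = 37 must push one box to 10.

37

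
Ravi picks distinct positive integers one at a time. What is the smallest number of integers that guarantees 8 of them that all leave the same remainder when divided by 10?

71

By the pigeonhole principle, the 10 residue classes mod 10 are the pigeonholes.
With 70 integers one could put 7 in each residue class and have no class reach 8.
The 71st integer pushes some class to 8, so 10·7 + 1 = 71.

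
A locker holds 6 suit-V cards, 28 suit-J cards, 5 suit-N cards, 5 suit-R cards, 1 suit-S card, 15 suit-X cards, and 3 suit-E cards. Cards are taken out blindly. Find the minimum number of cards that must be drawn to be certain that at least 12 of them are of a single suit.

Pigeonhole: the 7 suits are the holes; the cards drawn are the pigeons.
To avoid 12 of any one suit, the worst case takes at most 11 of each suit, or every card of a suit that has fewer than 11.
That gives 6 + 11 + 5 + 5 + 1 + 11 + 3 = 42 cards with no suit reaching 12.
The next card forces some suit to 12, so 42 + 1 = 43.

43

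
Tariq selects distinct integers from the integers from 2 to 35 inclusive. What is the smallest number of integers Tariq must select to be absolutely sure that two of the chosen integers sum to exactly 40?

A set avoiding the sum 40 can contain at most one of each pair {x, 40−x}, plus the 4 elements whose complement lies outside the range or equal to its own complement.
The integers 2, …, 20 (19 of them) are such a set: any two sum to at least 2+3 = 5 and at most 19+20 = 39 < 40.
Pigeonhole: any 20th integer completes one of the 15 pairs, so 20 choices force a sum of 40.

20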